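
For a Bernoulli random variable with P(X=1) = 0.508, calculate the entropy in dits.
0.3010 dits

The binary entropy function is:
H(p) = -p log(p) - (1-p) log(1-p)

H(0.508) = -0.508 × log_10(0.508) - 0.492 × log_10(0.492)
H(0.508) = 0.3010 dits

Note: Binary entropy is maximized at p=0.5 (H=1 bit) and minimized at p=0 or p=1 (H=0).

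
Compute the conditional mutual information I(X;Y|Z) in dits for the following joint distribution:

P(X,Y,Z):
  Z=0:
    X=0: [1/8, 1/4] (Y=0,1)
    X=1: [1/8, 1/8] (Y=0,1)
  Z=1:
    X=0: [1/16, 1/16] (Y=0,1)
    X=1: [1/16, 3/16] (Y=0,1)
0.0087 dits

Conditional mutual information: I(X;Y|Z) = H(X|Z) + H(Y|Z) - H(X,Y|Z)

H(Z) = 0.2873
H(X,Z) = 0.5737 → H(X|Z) = 0.2863
H(Y,Z) = 0.5737 → H(Y|Z) = 0.2863
H(X,Y,Z) = 0.8513 → H(X,Y|Z) = 0.5639

I(X;Y|Z) = 0.2863 + 0.2863 - 0.5639 = 0.0087 dits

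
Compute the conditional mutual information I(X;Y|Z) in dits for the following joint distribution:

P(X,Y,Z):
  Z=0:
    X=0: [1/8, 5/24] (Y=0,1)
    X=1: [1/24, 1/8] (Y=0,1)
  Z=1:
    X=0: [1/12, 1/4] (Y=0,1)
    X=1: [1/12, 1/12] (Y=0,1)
0.0084 dits

Conditional mutual information: I(X;Y|Z) = H(X|Z) + H(Y|Z) - H(X,Y|Z)

H(Z) = 0.3010
H(X,Z) = 0.5775 → H(X|Z) = 0.2764
H(Y,Z) = 0.5775 → H(Y|Z) = 0.2764
H(X,Y,Z) = 0.8455 → H(X,Y|Z) = 0.5445

I(X;Y|Z) = 0.2764 + 0.2764 - 0.5445 = 0.0084 dits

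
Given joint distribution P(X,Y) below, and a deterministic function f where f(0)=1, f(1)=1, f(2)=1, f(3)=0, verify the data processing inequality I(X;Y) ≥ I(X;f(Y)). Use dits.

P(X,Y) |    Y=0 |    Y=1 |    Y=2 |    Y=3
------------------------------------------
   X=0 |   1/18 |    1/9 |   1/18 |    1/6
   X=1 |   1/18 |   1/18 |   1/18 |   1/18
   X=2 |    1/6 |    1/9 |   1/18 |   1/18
I(X;Y) = 0.0281, I(X;f(Y)) = 0.0177, inequality holds: 0.0281 ≥ 0.0177

Data Processing Inequality: For any Markov chain X → Y → Z, we have I(X;Y) ≥ I(X;Z).

Here Z = f(Y) is a deterministic function of Y, forming X → Y → Z.

Original I(X;Y) = 0.0281 dits

After applying f:
P(X,Z) where Z=f(Y):
- P(X,Z=0) = P(X,Y=3)
- P(X,Z=1) = P(X,Y=0) + P(X,Y=1) + P(X,Y=2)

I(X;Z) = I(X;f(Y)) = 0.0177 dits

Verification: 0.0281 ≥ 0.0177 ✓

Information cannot be created by processing; the function f can only lose information about X.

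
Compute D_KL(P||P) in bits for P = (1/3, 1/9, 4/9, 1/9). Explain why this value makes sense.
0.0000 bits

KL divergence satisfies the Gibbs inequality: D_KL(P||Q) ≥ 0 for all distributions P, Q.

D_KL(P||Q) = Σ p(x) log(p(x)/q(x))
Each term is p(x) × log_2(p(x)/p(x)) = p(x) × log_2(1) = 0, so the sum is 0.
D_KL(P||Q) = 0.0000 bits

When P = Q, the KL divergence is exactly 0, as there is no 'divergence' between identical distributions.

This non-negativity is a fundamental property: relative entropy cannot be negative because it measures how different Q is from P.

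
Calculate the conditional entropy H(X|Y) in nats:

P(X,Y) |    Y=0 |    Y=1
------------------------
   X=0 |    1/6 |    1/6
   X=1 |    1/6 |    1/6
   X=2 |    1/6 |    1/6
1.0986 nats

Using the chain rule: H(X|Y) = H(X,Y) - H(Y)

First, compute H(X,Y) = 1.7918 nats

Marginal P(Y) = (1/2, 1/2)
H(Y) = 0.6931 nats

H(X|Y) = H(X,Y) - H(Y) = 1.7918 - 0.6931 = 1.0986 nats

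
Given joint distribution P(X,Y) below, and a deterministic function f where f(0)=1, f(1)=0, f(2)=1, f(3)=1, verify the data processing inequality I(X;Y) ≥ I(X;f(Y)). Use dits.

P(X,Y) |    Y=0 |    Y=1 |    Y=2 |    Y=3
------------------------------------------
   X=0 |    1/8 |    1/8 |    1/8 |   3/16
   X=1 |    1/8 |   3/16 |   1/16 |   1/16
I(X;Y) = 0.0181, I(X;f(Y)) = 0.0106, inequality holds: 0.0181 ≥ 0.0106

Data Processing Inequality: For any Markov chain X → Y → Z, we have I(X;Y) ≥ I(X;Z).

Here Z = f(Y) is a deterministic function of Y, forming X → Y → Z.

Original I(X;Y) = 0.0181 dits

After applying f:
P(X,Z) where Z=f(Y):
- P(X,Z=0) = P(X,Y=1)
- P(X,Z=1) = P(X,Y=0) + P(X,Y=2) + P(X,Y=3)

I(X;Z) = I(X;f(Y)) = 0.0106 dits

Verification: 0.0181 ≥ 0.0106 ✓

Information cannot be created by processing; the function f can only lose information about X.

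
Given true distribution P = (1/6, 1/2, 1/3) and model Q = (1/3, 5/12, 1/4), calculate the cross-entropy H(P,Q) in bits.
1.5623 bits

Cross-entropy: H(P,Q) = -Σ p(x) log q(x)

Alternatively: H(P,Q) = H(P) + D_KL(P||Q)
H(P) = 1.4591 bits
D_KL(P||Q) = 0.1032 bits

H(P,Q) = 1.4591 + 0.1032 = 1.5623 bits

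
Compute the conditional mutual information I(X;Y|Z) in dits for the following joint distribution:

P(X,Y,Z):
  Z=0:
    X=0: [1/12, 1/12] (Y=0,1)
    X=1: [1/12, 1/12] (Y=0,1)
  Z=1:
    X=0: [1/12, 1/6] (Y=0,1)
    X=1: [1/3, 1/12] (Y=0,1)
0.0319 dits

Conditional mutual information: I(X;Y|Z) = H(X|Z) + H(Y|Z) - H(X,Y|Z)

H(Z) = 0.2764
H(X,Z) = 0.5683 → H(X|Z) = 0.2919
H(Y,Z) = 0.5683 → H(Y|Z) = 0.2919
H(X,Y,Z) = 0.8283 → H(X,Y|Z) = 0.5519

I(X;Y|Z) = 0.2919 + 0.2919 - 0.5519 = 0.0319 dits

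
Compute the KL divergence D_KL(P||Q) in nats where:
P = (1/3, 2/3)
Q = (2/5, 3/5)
0.0095 nats

KL divergence: D_KL(P||Q) = Σ p(x) log(p(x)/q(x))

Computing term by term:
  x=0: 1/3 × log_e[(1/3)/(2/5)] = 1/3 × -0.1823 = -0.0608
  x=1: 2/3 × log_e[(2/3)/(3/5)] = 2/3 × 0.1054 = 0.0702

D_KL(P||Q) = 0.0095 nats

Note: KL divergence is always non-negative and equals 0 iff P = Q.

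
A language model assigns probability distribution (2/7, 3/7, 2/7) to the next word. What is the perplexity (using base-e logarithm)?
2.9417

Perplexity is e^H (or exp(H) for natural log).

First, H = -Σ p log p = 1.0790 nats
Perplexity = e^1.0790 = 2.9417

Interpretation: The model's uncertainty is equivalent to choosing uniformly among 2.9 options.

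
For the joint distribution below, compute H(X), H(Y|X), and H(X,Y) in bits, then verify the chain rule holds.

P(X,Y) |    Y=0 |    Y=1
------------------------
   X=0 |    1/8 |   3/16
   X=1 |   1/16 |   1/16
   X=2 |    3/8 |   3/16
H(X,Y) = 2.3113, H(X) = 1.3663, H(Y|X) = 0.9450 (all in bits)

Chain rule: H(X,Y) = H(X) + H(Y|X)

Left side — joint entropy directly:
H(X,Y) = -Σ p(x,y) log p(x,y) = 2.3113 bits

Right side — compute H(Y|X) from the conditional distributions:
P(X) = (5/16, 1/8, 9/16), so H(X) = 1.3663 bits
H(Y|X) = Σ_x P(X=x) · H(Y|X=x):
  P(Y|X=0) = (2/5, 3/5), H(Y|X=0) = 0.9710, weight P(X=0) = 5/16
  P(Y|X=1) = (1/2, 1/2), H(Y|X=1) = 1.0000, weight P(X=1) = 1/8
  P(Y|X=2) = (2/3, 1/3), H(Y|X=2) = 0.9183, weight P(X=2) = 9/16
H(Y|X) = 0.9450 bits

H(X) + H(Y|X) = 1.3663 + 0.9450 = 2.3113 bits

Both sides equal 2.3113 bits. ✓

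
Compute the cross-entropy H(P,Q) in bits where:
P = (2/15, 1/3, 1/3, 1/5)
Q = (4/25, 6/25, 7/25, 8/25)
1.9798 bits

Cross-entropy: H(P,Q) = -Σ p(x) log q(x)

Alternatively: H(P,Q) = H(P) + D_KL(P||Q)
H(P) = 1.9086 bits
D_KL(P||Q) = 0.0711 bits

H(P,Q) = 1.9086 + 0.0711 = 1.9798 bits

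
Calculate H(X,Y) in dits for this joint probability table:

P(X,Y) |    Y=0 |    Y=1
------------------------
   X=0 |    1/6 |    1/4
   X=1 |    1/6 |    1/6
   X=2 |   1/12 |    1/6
0.7592 dits

Joint entropy is H(X,Y) = -Σ_{x,y} p(x,y) log p(x,y).

Summing over all non-zero entries:
H(X,Y) = -[1/6·log_10(1/6) + 1/4·log_10(1/4) + 1/6·log_10(1/6) + 1/6·log_10(1/6) + 1/12·log_10(1/12) + 1/6·log_10(1/6)]
H(X,Y) = 0.7592 dits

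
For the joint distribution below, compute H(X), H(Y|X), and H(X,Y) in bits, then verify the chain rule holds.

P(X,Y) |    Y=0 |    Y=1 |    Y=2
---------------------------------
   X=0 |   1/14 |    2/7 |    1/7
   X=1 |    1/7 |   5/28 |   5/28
H(X,Y) = 2.4781, H(X) = 1.0000, H(Y|X) = 1.4781 (all in bits)

Chain rule: H(X,Y) = H(X) + H(Y|X)

Left side — joint entropy directly:
H(X,Y) = -Σ p(x,y) log p(x,y) = 2.4781 bits

Right side — compute H(Y|X) from the conditional distributions:
P(X) = (1/2, 1/2), so H(X) = 1.0000 bits
H(Y|X) = Σ_x P(X=x) · H(Y|X=x):
  P(Y|X=0) = (1/7, 4/7, 2/7), H(Y|X=0) = 1.3788, weight P(X=0) = 1/2
  P(Y|X=1) = (2/7, 5/14, 5/14), H(Y|X=1) = 1.5774, weight P(X=1) = 1/2
H(Y|X) = 1.4781 bits

H(X) + H(Y|X) = 1.0000 + 1.4781 = 2.4781 bits

Both sides equal 2.4781 bits. ✓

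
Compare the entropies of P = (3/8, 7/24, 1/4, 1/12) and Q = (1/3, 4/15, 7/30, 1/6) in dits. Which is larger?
Q

Computing entropies in dits:
H(P) = 0.5563
H(Q) = 0.5893

Distribution Q has higher entropy.

Intuition: The distribution closer to uniform (more spread out) has higher entropy.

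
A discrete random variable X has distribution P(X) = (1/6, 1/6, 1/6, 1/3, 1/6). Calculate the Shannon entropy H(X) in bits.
2.2516 bits

Shannon entropy is H(X) = -Σ p(x) log p(x).

For P = (1/6, 1/6, 1/6, 1/3, 1/6):
H = -1/6 × log_2(1/6) -1/6 × log_2(1/6) -1/6 × log_2(1/6) -1/3 × log_2(1/3) -1/6 × log_2(1/6)
H = 2.2516 bits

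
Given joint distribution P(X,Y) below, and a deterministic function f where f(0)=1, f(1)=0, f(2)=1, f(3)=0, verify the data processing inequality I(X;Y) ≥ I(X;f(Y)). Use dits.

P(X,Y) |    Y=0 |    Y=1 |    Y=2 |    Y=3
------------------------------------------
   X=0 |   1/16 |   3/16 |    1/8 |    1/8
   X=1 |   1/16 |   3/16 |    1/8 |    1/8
I(X;Y) = 0.0000, I(X;f(Y)) = 0.0000, inequality holds: 0.0000 ≥ 0.0000

Data Processing Inequality: For any Markov chain X → Y → Z, we have I(X;Y) ≥ I(X;Z).

Here Z = f(Y) is a deterministic function of Y, forming X → Y → Z.

Original I(X;Y) = 0.0000 dits

After applying f:
P(X,Z) where Z=f(Y):
- P(X,Z=0) = P(X,Y=1) + P(X,Y=3)
- P(X,Z=1) = P(X,Y=0) + P(X,Y=2)

I(X;Z) = I(X;f(Y)) = 0.0000 dits

Verification: 0.0000 ≥ 0.0000 ✓

Information cannot be created by processing; the function f can only lose information about X.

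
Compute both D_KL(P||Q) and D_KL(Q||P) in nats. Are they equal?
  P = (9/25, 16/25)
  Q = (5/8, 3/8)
D_KL(P||Q) = 0.1435, D_KL(Q||P) = 0.1443

KL divergence is not symmetric: D_KL(P||Q) ≠ D_KL(Q||P) in general.

D_KL(P||Q) = 0.1435 nats
D_KL(Q||P) = 0.1443 nats

No, they are not equal!

This asymmetry is why KL divergence is not a true distance metric.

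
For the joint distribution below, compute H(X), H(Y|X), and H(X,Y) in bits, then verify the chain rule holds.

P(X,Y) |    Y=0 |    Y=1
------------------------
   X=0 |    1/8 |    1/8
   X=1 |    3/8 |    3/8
H(X,Y) = 1.8113, H(X) = 0.8113, H(Y|X) = 1.0000 (all in bits)

Chain rule: H(X,Y) = H(X) + H(Y|X)

Left side — joint entropy directly:
H(X,Y) = -Σ p(x,y) log p(x,y) = 1.8113 bits

Right side — compute H(Y|X) from the conditional distributions:
P(X) = (1/4, 3/4), so H(X) = 0.8113 bits
H(Y|X) = Σ_x P(X=x) · H(Y|X=x):
  P(Y|X=0) = (1/2, 1/2), H(Y|X=0) = 1.0000, weight P(X=0) = 1/4
  P(Y|X=1) = (1/2, 1/2), H(Y|X=1) = 1.0000, weight P(X=1) = 3/4
H(Y|X) = 1.0000 bits

H(X) + H(Y|X) = 0.8113 + 1.0000 = 1.8113 bits

Both sides equal 1.8113 bits. ✓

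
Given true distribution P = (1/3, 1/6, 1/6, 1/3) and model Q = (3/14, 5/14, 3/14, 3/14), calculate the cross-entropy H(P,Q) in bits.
2.0996 bits

Cross-entropy: H(P,Q) = -Σ p(x) log q(x)

Alternatively: H(P,Q) = H(P) + D_KL(P||Q)
H(P) = 1.9183 bits
D_KL(P||Q) = 0.1813 bits

H(P,Q) = 1.9183 + 0.1813 = 2.0996 bits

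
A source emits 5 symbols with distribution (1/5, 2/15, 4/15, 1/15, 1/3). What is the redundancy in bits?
0.1727 bits

Redundancy measures how far a source is from maximum entropy:
R = H_max - H(X)

Maximum entropy for 5 symbols: H_max = log_2(5) = 2.3219 bits
Actual entropy: H(X) = 2.1493 bits
Redundancy: R = 2.3219 - 2.1493 = 0.1727 bits

This redundancy represents potential for compression: the source could be compressed by 0.1727 bits per symbol.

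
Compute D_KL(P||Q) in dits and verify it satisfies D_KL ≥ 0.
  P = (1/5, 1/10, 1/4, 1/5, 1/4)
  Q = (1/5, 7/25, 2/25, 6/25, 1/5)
0.0874 dits

KL divergence satisfies the Gibbs inequality: D_KL(P||Q) ≥ 0 for all distributions P, Q.

D_KL(P||Q) = Σ p(x) log(p(x)/q(x))
Term by term:
  x=0: 1/5 × log_10[(1/5)/(1/5)] = 0.0000
  x=1: 1/10 × log_10[(1/10)/(7/25)] = -0.0447
  x=2: 1/4 × log_10[(1/4)/(2/25)] = 0.1237
  x=3: 1/5 × log_10[(1/5)/(6/25)] = -0.0158
  x=4: 1/4 × log_10[(1/4)/(1/5)] = 0.0242
D_KL(P||Q) = 0.0874 dits

D_KL(P||Q) = 0.0874 ≥ 0 ✓

This non-negativity is a fundamental property: relative entropy cannot be negative because it measures how different Q is from P.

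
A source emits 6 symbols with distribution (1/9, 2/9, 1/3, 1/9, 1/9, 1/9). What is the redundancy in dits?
0.0498 dits

Redundancy measures how far a source is from maximum entropy:
R = H_max - H(X)

Maximum entropy for 6 symbols: H_max = log_10(6) = 0.7782 dits
Actual entropy: H(X) = 0.7283 dits
Redundancy: R = 0.7782 - 0.7283 = 0.0498 dits

This redundancy represents potential for compression: the source could be compressed by 0.0498 dits per symbol.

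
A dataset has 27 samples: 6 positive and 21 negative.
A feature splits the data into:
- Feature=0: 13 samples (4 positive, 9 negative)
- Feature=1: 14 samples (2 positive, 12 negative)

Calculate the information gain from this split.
0.0287 bits

Information Gain = H(Y) - H(Y|Feature)

Before split:
P(positive) = 6/27 = 0.2222
H(Y) = 0.7642 bits

After split:
Feature=0: H = 0.8905 bits (weight = 13/27)
Feature=1: H = 0.5917 bits (weight = 14/27)
H(Y|Feature) = (13/27)×0.8905 + (14/27)×0.5917 = 0.7355 bits

Information Gain = 0.7642 - 0.7355 = 0.0287 bits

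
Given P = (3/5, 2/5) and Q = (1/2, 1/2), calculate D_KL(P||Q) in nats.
0.0201 nats

KL divergence: D_KL(P||Q) = Σ p(x) log(p(x)/q(x))

Computing term by term:
  x=0: 3/5 × log_e[(3/5)/(1/2)] = 3/5 × 0.1823 = 0.1094
  x=1: 2/5 × log_e[(2/5)/(1/2)] = 2/5 × -0.2231 = -0.0893

D_KL(P||Q) = 0.0201 nats

Note: KL divergence is always non-negative and equals 0 iff P = Q.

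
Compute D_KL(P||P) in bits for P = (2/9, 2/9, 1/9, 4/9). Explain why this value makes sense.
0.0000 bits

KL divergence satisfies the Gibbs inequality: D_KL(P||Q) ≥ 0 for all distributions P, Q.

D_KL(P||Q) = Σ p(x) log(p(x)/q(x))
Each term is p(x) × log_2(p(x)/p(x)) = p(x) × log_2(1) = 0, so the sum is 0.
D_KL(P||Q) = 0.0000 bits

When P = Q, the KL divergence is exactly 0, as there is no 'divergence' between identical distributions.

This non-negativity is a fundamental property: relative entropy cannot be negative because it measures how different Q is from P.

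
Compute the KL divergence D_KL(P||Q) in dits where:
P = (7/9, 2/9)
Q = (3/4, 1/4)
0.0009 dits

KL divergence: D_KL(P||Q) = Σ p(x) log(p(x)/q(x))

Computing term by term:
  x=0: 7/9 × log_10[(7/9)/(3/4)] = 7/9 × 0.0158 = 0.0123
  x=1: 2/9 × log_10[(2/9)/(1/4)] = 2/9 × -0.0512 = -0.0114

D_KL(P||Q) = 0.0009 dits

Note: KL divergence is always non-negative and equals 0 iff P = Q.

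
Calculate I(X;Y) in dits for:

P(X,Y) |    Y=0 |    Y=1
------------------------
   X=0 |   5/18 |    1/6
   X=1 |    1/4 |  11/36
0.0066 dits

Mutual information: I(X;Y) = H(X) + H(Y) - H(X,Y)

Marginals:
P(X) = (4/9, 5/9), H(X) = 0.2983 dits
P(Y) = (19/36, 17/36), H(Y) = 0.3004 dits

Joint entropy: H(X,Y) = 0.5921 dits

I(X;Y) = 0.2983 + 0.3004 - 0.5921 = 0.0066 dits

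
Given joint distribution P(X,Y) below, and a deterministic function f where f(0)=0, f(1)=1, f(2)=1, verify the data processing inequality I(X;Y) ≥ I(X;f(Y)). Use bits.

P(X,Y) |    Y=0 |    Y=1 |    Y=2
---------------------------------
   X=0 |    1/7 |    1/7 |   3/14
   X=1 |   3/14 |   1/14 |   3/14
I(X;Y) = 0.0279, I(X;f(Y)) = 0.0161, inequality holds: 0.0279 ≥ 0.0161

Data Processing Inequality: For any Markov chain X → Y → Z, we have I(X;Y) ≥ I(X;Z).

Here Z = f(Y) is a deterministic function of Y, forming X → Y → Z.

Original I(X;Y) = 0.0279 bits

After applying f:
P(X,Z) where Z=f(Y):
- P(X,Z=0) = P(X,Y=0)
- P(X,Z=1) = P(X,Y=1) + P(X,Y=2)

I(X;Z) = I(X;f(Y)) = 0.0161 bits

Verification: 0.0279 ≥ 0.0161 ✓

Information cannot be created by processing; the function f can only lose information about X.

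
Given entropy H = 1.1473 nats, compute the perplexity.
3.1497

Perplexity is e^H (or exp(H) for natural log).

H = 1.1473 nats
Perplexity = e^1.1473 = 3.1497

Interpretation: The model's uncertainty is equivalent to choosing uniformly among 3.1 options.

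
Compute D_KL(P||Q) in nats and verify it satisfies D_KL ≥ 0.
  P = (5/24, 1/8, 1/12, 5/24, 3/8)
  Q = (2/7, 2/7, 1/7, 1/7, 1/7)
0.2265 nats

KL divergence satisfies the Gibbs inequality: D_KL(P||Q) ≥ 0 for all distributions P, Q.

D_KL(P||Q) = Σ p(x) log(p(x)/q(x))
Term by term:
  x=0: 5/24 × log_e[(5/24)/(2/7)] = -0.0658
  x=1: 1/8 × log_e[(1/8)/(2/7)] = -0.1033
  x=2: 1/12 × log_e[(1/12)/(1/7)] = -0.0449
  x=3: 5/24 × log_e[(5/24)/(1/7)] = 0.0786
  x=4: 3/8 × log_e[(3/8)/(1/7)] = 0.3619
D_KL(P||Q) = 0.2265 nats

D_KL(P||Q) = 0.2265 ≥ 0 ✓

This non-negativity is a fundamental property: relative entropy cannot be negative because it measures how different Q is from P.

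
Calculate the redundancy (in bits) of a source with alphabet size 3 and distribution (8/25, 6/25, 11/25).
0.0436 bits

Redundancy measures how far a source is from maximum entropy:
R = H_max - H(X)

Maximum entropy for 3 symbols: H_max = log_2(3) = 1.5850 bits
Actual entropy: H(X) = 1.5413 bits
Redundancy: R = 1.5850 - 1.5413 = 0.0436 bits

This redundancy represents potential for compression: the source could be compressed by 0.0436 bits per symbol.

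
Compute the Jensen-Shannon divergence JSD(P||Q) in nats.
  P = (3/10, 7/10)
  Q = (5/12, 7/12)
0.0074 nats

Jensen-Shannon divergence is:
JSD(P||Q) = 0.5 × D_KL(P||M) + 0.5 × D_KL(Q||M)
where M = 0.5 × (P + Q) is the mixture distribution.

M = 0.5 × (3/10, 7/10) + 0.5 × (5/12, 7/12) = (0.358333, 0.641667)

D_KL(P||M) = 0.0076 nats
D_KL(Q||M) = 0.0072 nats

JSD(P||Q) = 0.5 × 0.0076 + 0.5 × 0.0072 = 0.0074 nats

Unlike KL divergence, JSD is symmetric and bounded: 0 ≤ JSD ≤ log(2).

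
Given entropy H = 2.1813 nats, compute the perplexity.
8.8578

Perplexity is e^H (or exp(H) for natural log).

H = 2.1813 nats
Perplexity = e^2.1813 = 8.8578

Interpretation: The model's uncertainty is equivalent to choosing uniformly among 8.9 options.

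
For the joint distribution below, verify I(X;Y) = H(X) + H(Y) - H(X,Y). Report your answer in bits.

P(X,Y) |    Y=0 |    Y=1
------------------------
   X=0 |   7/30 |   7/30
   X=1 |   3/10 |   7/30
I(X;Y) = 0.0028 bits

Mutual information has multiple equivalent forms:
- I(X;Y) = H(X) - H(X|Y)
- I(X;Y) = H(Y) - H(Y|X)
- I(X;Y) = H(X) + H(Y) - H(X,Y)

Computing all quantities:
H(X) = 0.9968, H(Y) = 0.9968, H(X,Y) = 1.9908
H(X|Y) = 0.9940, H(Y|X) = 0.9940

Verification:
H(X) - H(X|Y) = 0.9968 - 0.9940 = 0.0028
H(Y) - H(Y|X) = 0.9968 - 0.9940 = 0.0028
H(X) + H(Y) - H(X,Y) = 0.9968 + 0.9968 - 1.9908 = 0.0028

All forms give I(X;Y) = 0.0028 bits. ✓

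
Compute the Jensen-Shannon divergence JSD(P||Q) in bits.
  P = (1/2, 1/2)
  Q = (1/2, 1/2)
0.0000 bits

Jensen-Shannon divergence is:
JSD(P||Q) = 0.5 × D_KL(P||M) + 0.5 × D_KL(Q||M)
where M = 0.5 × (P + Q) is the mixture distribution.

M = 0.5 × (1/2, 1/2) + 0.5 × (1/2, 1/2) = (1/2, 1/2)

D_KL(P||M) = 0.0000 bits
D_KL(Q||M) = 0.0000 bits

JSD(P||Q) = 0.5 × 0.0000 + 0.5 × 0.0000 = 0.0000 bits

Unlike KL divergence, JSD is symmetric and bounded: 0 ≤ JSD ≤ log(2).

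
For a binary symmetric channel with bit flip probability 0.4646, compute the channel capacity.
0.0036 bits

For a binary symmetric channel (BSC) with error probability p:
Capacity C = 1 - H(p) bits per symbol

where H(p) = -p log₂(p) - (1-p) log₂(1-p) is the binary entropy function.

H(0.4646) = 0.9964 bits
C = 1 - 0.9964 = 0.0036 bits per symbol

This means we can reliably transmit up to 0.0036 bits of information per channel use.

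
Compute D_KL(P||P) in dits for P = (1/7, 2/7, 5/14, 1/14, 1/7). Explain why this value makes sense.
0.0000 dits

KL divergence satisfies the Gibbs inequality: D_KL(P||Q) ≥ 0 for all distributions P, Q.

D_KL(P||Q) = Σ p(x) log(p(x)/q(x))
Each term is p(x) × log_10(p(x)/p(x)) = p(x) × log_10(1) = 0, so the sum is 0.
D_KL(P||Q) = 0.0000 dits

When P = Q, the KL divergence is exactly 0, as there is no 'divergence' between identical distributions.

This non-negativity is a fundamental property: relative entropy cannot be negative because it measures how different Q is from P.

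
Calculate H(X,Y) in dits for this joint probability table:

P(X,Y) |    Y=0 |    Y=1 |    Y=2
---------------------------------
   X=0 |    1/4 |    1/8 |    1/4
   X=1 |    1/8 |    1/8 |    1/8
0.7526 dits

Joint entropy is H(X,Y) = -Σ_{x,y} p(x,y) log p(x,y).

Summing over all non-zero entries:
H(X,Y) = -[1/4·log_10(1/4) + 1/8·log_10(1/8) + 1/4·log_10(1/4) + 1/8·log_10(1/8) + 1/8·log_10(1/8) + 1/8·log_10(1/8)]
H(X,Y) = 0.7526 dits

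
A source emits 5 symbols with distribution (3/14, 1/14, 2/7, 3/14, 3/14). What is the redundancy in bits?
0.1049 bits

Redundancy measures how far a source is from maximum entropy:
R = H_max - H(X)

Maximum entropy for 5 symbols: H_max = log_2(5) = 2.3219 bits
Actual entropy: H(X) = 2.2170 bits
Redundancy: R = 2.3219 - 2.2170 = 0.1049 bits

This redundancy represents potential for compression: the source could be compressed by 0.1049 bits per symbol.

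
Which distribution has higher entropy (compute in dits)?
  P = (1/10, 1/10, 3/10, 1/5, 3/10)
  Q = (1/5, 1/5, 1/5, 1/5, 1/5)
Q

Computing entropies in dits:
H(P) = 0.6535
H(Q) = 0.6990

Distribution Q has higher entropy.

Intuition: The distribution closer to uniform (more spread out) has higher entropy.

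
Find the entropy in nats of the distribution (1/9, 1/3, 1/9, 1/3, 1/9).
1.4648 nats

Shannon entropy is H(X) = -Σ p(x) log p(x).

For P = (1/9, 1/3, 1/9, 1/3, 1/9):
H = -1/9 × log_e(1/9) -1/3 × log_e(1/3) -1/9 × log_e(1/9) -1/3 × log_e(1/3) -1/9 × log_e(1/9)
H = 1.4648 nats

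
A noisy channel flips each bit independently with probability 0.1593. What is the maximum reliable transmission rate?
0.3674 bits

For a binary symmetric channel (BSC) with error probability p:
Capacity C = 1 - H(p) bits per symbol

where H(p) = -p log₂(p) - (1-p) log₂(1-p) is the binary entropy function.

H(0.1593) = 0.6326 bits
C = 1 - 0.6326 = 0.3674 bits per symbol

This means we can reliably transmit up to 0.3674 bits of information per channel use.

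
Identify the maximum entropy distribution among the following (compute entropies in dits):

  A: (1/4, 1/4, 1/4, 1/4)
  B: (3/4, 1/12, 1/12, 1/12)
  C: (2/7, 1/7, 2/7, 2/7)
A

For a discrete distribution over n outcomes, entropy is maximized by the uniform distribution.

Computing entropies:
H(A) = 0.6021 dits
H(B) = 0.3635 dits
H(C) = 0.5871 dits

The uniform distribution (where all probabilities equal 1/4) achieves the maximum entropy of log_10(4) = 0.6021 dits.

Distribution A has the highest entropy.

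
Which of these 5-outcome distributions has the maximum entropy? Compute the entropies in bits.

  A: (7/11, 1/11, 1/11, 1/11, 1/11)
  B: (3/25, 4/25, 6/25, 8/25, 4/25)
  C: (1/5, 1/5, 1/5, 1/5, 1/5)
C

For a discrete distribution over n outcomes, entropy is maximized by the uniform distribution.

Computing entropies:
H(A) = 1.6729 bits
H(B) = 2.2333 bits
H(C) = 2.3219 bits

The uniform distribution (where all probabilities equal 1/5) achieves the maximum entropy of log_2(5) = 2.3219 bits.

Distribution C has the highest entropy.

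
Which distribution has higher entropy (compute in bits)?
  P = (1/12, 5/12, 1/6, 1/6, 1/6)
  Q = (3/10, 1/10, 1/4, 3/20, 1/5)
Q

Computing entropies in bits:
H(P) = 2.1175
H(Q) = 2.2282

Distribution Q has higher entropy.

Intuition: The distribution closer to uniform (more spread out) has higher entropy.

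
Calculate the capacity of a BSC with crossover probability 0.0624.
0.6631 bits

For a binary symmetric channel (BSC) with error probability p:
Capacity C = 1 - H(p) bits per symbol

where H(p) = -p log₂(p) - (1-p) log₂(1-p) is the binary entropy function.

H(0.0624) = 0.3369 bits
C = 1 - 0.3369 = 0.6631 bits per symbol

This means we can reliably transmit up to 0.6631 bits of information per channel use.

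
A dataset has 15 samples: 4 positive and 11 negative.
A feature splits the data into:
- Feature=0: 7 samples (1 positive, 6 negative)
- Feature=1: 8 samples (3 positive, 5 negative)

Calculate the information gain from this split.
0.0515 bits

Information Gain = H(Y) - H(Y|Feature)

Before split:
P(positive) = 4/15 = 0.2667
H(Y) = 0.8366 bits

After split:
Feature=0: H = 0.5917 bits (weight = 7/15)
Feature=1: H = 0.9544 bits (weight = 8/15)
H(Y|Feature) = (7/15)×0.5917 + (8/15)×0.9544 = 0.7851 bits

Information Gain = 0.8366 - 0.7851 = 0.0515 bits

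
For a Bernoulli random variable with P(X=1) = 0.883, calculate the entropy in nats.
0.3609 nats

The binary entropy function is:
H(p) = -p log(p) - (1-p) log(1-p)

H(0.883) = -0.883 × log_e(0.883) - 0.117 × log_e(0.117)
H(0.883) = 0.3609 nats

Note: Binary entropy is maximized at p=0.5 (H=1 bit) and minimized at p=0 or p=1 (H=0).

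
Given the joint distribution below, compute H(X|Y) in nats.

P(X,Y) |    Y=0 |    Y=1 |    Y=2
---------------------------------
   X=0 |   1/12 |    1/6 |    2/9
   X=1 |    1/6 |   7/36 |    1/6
0.6739 nats

Using the chain rule: H(X|Y) = H(X,Y) - H(Y)

First, compute H(X,Y) = 1.7556 nats

Marginal P(Y) = (1/4, 13/36, 7/18)
H(Y) = 1.0817 nats

H(X|Y) = H(X,Y) - H(Y) = 1.7556 - 1.0817 = 0.6739 nats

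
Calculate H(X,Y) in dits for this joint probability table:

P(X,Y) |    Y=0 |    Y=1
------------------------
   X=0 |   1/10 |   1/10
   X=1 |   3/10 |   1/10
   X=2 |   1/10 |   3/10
0.7137 dits

Joint entropy is H(X,Y) = -Σ_{x,y} p(x,y) log p(x,y).

Summing over all non-zero entries:
H(X,Y) = -[1/10·log_10(1/10) + 1/10·log_10(1/10) + 3/10·log_10(3/10) + 1/10·log_10(1/10) + 1/10·log_10(1/10) + 3/10·log_10(3/10)]
H(X,Y) = 0.7137 dits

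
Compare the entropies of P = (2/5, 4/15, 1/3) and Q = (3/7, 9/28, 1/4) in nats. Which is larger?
P

Computing entropies in nats:
H(P) = 1.0852
H(Q) = 1.0745

Distribution P has higher entropy.

Intuition: The distribution closer to uniform (more spread out) has higher entropy.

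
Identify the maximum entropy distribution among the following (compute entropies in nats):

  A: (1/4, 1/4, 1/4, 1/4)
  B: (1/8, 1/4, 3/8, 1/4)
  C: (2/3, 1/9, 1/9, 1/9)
A

For a discrete distribution over n outcomes, entropy is maximized by the uniform distribution.

Computing entropies:
H(A) = 1.3863 nats
H(B) = 1.3209 nats
H(C) = 1.0027 nats

The uniform distribution (where all probabilities equal 1/4) achieves the maximum entropy of log_e(4) = 1.3863 nats.

Distribution A has the highest entropy.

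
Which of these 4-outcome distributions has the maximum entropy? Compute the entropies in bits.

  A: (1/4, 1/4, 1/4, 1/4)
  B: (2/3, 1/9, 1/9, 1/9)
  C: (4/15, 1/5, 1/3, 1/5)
A

For a discrete distribution over n outcomes, entropy is maximized by the uniform distribution.

Computing entropies:
H(A) = 2.0000 bits
H(B) = 1.4466 bits
H(C) = 1.9656 bits

The uniform distribution (where all probabilities equal 1/4) achieves the maximum entropy of log_2(4) = 2.0000 bits.

Distribution A has the highest entropy.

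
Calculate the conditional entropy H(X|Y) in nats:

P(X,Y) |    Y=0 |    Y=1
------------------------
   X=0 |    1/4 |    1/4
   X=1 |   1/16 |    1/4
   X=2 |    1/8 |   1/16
0.9609 nats

Using the chain rule: H(X|Y) = H(X,Y) - H(Y)

First, compute H(X,Y) = 1.6462 nats

Marginal P(Y) = (7/16, 9/16)
H(Y) = 0.6853 nats

H(X|Y) = H(X,Y) - H(Y) = 1.6462 - 0.6853 = 0.9609 nats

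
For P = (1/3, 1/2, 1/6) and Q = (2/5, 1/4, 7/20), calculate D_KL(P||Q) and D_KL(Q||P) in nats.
D_KL(P||Q) = 0.1621, D_KL(Q||P) = 0.1593

KL divergence is not symmetric: D_KL(P||Q) ≠ D_KL(Q||P) in general.

D_KL(P||Q) = 0.1621 nats
D_KL(Q||P) = 0.1593 nats

No, they are not equal!

This asymmetry is why KL divergence is not a true distance metric.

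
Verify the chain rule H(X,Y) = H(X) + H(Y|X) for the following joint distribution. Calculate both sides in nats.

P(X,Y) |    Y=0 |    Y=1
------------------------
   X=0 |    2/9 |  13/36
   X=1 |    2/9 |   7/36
H(X,Y) = 1.3547, H(X) = 0.6792, H(Y|X) = 0.6755 (all in nats)

Chain rule: H(X,Y) = H(X) + H(Y|X)

Left side — joint entropy directly:
H(X,Y) = -Σ p(x,y) log p(x,y) = 1.3547 nats

Right side — compute H(Y|X) from the conditional distributions:
P(X) = (7/12, 5/12), so H(X) = 0.6792 nats
H(Y|X) = Σ_x P(X=x) · H(Y|X=x):
  P(Y|X=0) = (8/21, 13/21), H(Y|X=0) = 0.6645, weight P(X=0) = 7/12
  P(Y|X=1) = (8/15, 7/15), H(Y|X=1) = 0.6909, weight P(X=1) = 5/12
H(Y|X) = 0.6755 nats

H(X) + H(Y|X) = 0.6792 + 0.6755 = 1.3547 nats

Both sides equal 1.3547 nats. ✓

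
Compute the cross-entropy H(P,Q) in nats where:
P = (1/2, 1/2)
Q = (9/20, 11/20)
0.6982 nats

Cross-entropy: H(P,Q) = -Σ p(x) log q(x)

Alternatively: H(P,Q) = H(P) + D_KL(P||Q)
H(P) = 0.6931 nats
D_KL(P||Q) = 0.0050 nats

H(P,Q) = 0.6931 + 0.0050 = 0.6982 nats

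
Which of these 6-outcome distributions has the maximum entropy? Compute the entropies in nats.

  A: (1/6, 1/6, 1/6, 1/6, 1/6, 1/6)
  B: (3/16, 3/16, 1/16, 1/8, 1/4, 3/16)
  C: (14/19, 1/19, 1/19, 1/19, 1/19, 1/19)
A

For a discrete distribution over n outcomes, entropy is maximized by the uniform distribution.

Computing entropies:
H(A) = 1.7918 nats
H(B) = 1.7214 nats
H(C) = 0.9999 nats

The uniform distribution (where all probabilities equal 1/6) achieves the maximum entropy of log_e(6) = 1.7918 nats.

Distribution A has the highest entropy.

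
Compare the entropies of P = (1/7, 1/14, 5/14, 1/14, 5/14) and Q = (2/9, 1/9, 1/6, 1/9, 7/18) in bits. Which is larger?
Q

Computing entropies in bits:
H(P) = 2.0060
H(Q) = 2.1473

Distribution Q has higher entropy.

Intuition: The distribution closer to uniform (more spread out) has higher entropy.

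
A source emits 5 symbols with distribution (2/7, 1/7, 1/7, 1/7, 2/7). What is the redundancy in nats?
0.0596 nats

Redundancy measures how far a source is from maximum entropy:
R = H_max - H(X)

Maximum entropy for 5 symbols: H_max = log_e(5) = 1.6094 nats
Actual entropy: H(X) = 1.5498 nats
Redundancy: R = 1.6094 - 1.5498 = 0.0596 nats

This redundancy represents potential for compression: the source could be compressed by 0.0596 nats per symbol.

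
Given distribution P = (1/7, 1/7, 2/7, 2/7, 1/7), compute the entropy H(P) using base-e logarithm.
1.5498 nats

Shannon entropy is H(X) = -Σ p(x) log p(x).

For P = (1/7, 1/7, 2/7, 2/7, 1/7):
H = -1/7 × log_e(1/7) -1/7 × log_e(1/7) -2/7 × log_e(2/7) -2/7 × log_e(2/7) -1/7 × log_e(1/7)
H = 1.5498 nats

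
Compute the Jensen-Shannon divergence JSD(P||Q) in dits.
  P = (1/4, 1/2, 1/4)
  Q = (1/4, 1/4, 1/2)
0.0184 dits

Jensen-Shannon divergence is:
JSD(P||Q) = 0.5 × D_KL(P||M) + 0.5 × D_KL(Q||M)
where M = 0.5 × (P + Q) is the mixture distribution.

M = 0.5 × (1/4, 1/2, 1/4) + 0.5 × (1/4, 1/4, 1/2) = (1/4, 3/8, 3/8)

D_KL(P||M) = 0.0184 dits
D_KL(Q||M) = 0.0184 dits

JSD(P||Q) = 0.5 × 0.0184 + 0.5 × 0.0184 = 0.0184 dits

Unlike KL divergence, JSD is symmetric and bounded: 0 ≤ JSD ≤ log(2).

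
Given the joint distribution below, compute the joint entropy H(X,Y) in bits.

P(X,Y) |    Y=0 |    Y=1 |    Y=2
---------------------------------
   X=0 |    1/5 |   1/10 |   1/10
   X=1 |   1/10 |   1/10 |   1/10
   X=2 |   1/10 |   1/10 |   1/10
3.1219 bits

Joint entropy is H(X,Y) = -Σ_{x,y} p(x,y) log p(x,y).

Summing over all non-zero entries:
H(X,Y) = -[1/5·log_2(1/5) + 1/10·log_2(1/10) + 1/10·log_2(1/10) + 1/10·log_2(1/10) + 1/10·log_2(1/10) + 1/10·log_2(1/10) + 1/10·log_2(1/10) + 1/10·log_2(1/10) + 1/10·log_2(1/10)]
H(X,Y) = 3.1219 bits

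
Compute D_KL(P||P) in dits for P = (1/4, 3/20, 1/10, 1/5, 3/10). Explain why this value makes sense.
0.0000 dits

KL divergence satisfies the Gibbs inequality: D_KL(P||Q) ≥ 0 for all distributions P, Q.

D_KL(P||Q) = Σ p(x) log(p(x)/q(x))
Each term is p(x) × log_10(p(x)/p(x)) = p(x) × log_10(1) = 0, so the sum is 0.
D_KL(P||Q) = 0.0000 dits

When P = Q, the KL divergence is exactly 0, as there is no 'divergence' between identical distributions.

This non-negativity is a fundamental property: relative entropy cannot be negative because it measures how different Q is from P.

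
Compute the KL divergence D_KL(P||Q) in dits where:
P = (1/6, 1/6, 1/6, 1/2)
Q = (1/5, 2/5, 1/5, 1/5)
0.1092 dits

KL divergence: D_KL(P||Q) = Σ p(x) log(p(x)/q(x))

Computing term by term:
  x=0: 1/6 × log_10[(1/6)/(1/5)] = 1/6 × -0.0792 = -0.0132
  x=1: 1/6 × log_10[(1/6)/(2/5)] = 1/6 × -0.3802 = -0.0634
  x=2: 1/6 × log_10[(1/6)/(1/5)] = 1/6 × -0.0792 = -0.0132
  x=3: 1/2 × log_10[(1/2)/(1/5)] = 1/2 × 0.3979 = 0.1990

D_KL(P||Q) = 0.1092 dits

Note: KL divergence is always non-negative and equals 0 iff P = Q.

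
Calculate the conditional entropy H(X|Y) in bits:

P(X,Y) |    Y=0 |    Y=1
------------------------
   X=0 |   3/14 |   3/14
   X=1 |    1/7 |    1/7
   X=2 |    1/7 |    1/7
1.5567 bits

Using the chain rule: H(X|Y) = H(X,Y) - H(Y)

First, compute H(X,Y) = 2.5567 bits

Marginal P(Y) = (1/2, 1/2)
H(Y) = 1.0000 bits

H(X|Y) = H(X,Y) - H(Y) = 2.5567 - 1.0000 = 1.5567 bits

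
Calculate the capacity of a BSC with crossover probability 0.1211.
0.4675 bits

For a binary symmetric channel (BSC) with error probability p:
Capacity C = 1 - H(p) bits per symbol

where H(p) = -p log₂(p) - (1-p) log₂(1-p) is the binary entropy function.

H(0.1211) = 0.5325 bits
C = 1 - 0.5325 = 0.4675 bits per symbol

This means we can reliably transmit up to 0.4675 bits of information per channel use.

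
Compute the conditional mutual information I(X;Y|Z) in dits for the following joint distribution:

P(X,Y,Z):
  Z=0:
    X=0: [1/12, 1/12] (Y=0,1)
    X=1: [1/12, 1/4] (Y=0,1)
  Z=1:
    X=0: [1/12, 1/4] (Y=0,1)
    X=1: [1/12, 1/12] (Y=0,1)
0.0133 dits

Conditional mutual information: I(X;Y|Z) = H(X|Z) + H(Y|Z) - H(X,Y|Z)

H(Z) = 0.3010
H(X,Z) = 0.5775 → H(X|Z) = 0.2764
H(Y,Z) = 0.5775 → H(Y|Z) = 0.2764
H(X,Y,Z) = 0.8406 → H(X,Y|Z) = 0.5396

I(X;Y|Z) = 0.2764 + 0.2764 - 0.5396 = 0.0133 dits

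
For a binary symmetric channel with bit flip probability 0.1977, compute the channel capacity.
0.2827 bits

For a binary symmetric channel (BSC) with error probability p:
Capacity C = 1 - H(p) bits per symbol

where H(p) = -p log₂(p) - (1-p) log₂(1-p) is the binary entropy function.

H(0.1977) = 0.7173 bits
C = 1 - 0.7173 = 0.2827 bits per symbol

This means we can reliably transmit up to 0.2827 bits of information per channel use.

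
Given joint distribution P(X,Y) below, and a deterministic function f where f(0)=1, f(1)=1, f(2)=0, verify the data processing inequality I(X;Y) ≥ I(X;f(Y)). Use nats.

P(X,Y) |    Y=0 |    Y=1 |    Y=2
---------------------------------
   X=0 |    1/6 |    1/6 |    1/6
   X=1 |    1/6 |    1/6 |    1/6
I(X;Y) = 0.0000, I(X;f(Y)) = 0.0000, inequality holds: 0.0000 ≥ 0.0000

Data Processing Inequality: For any Markov chain X → Y → Z, we have I(X;Y) ≥ I(X;Z).

Here Z = f(Y) is a deterministic function of Y, forming X → Y → Z.

Original I(X;Y) = 0.0000 nats

After applying f:
P(X,Z) where Z=f(Y):
- P(X,Z=0) = P(X,Y=2)
- P(X,Z=1) = P(X,Y=0) + P(X,Y=1)

I(X;Z) = I(X;f(Y)) = 0.0000 nats

Verification: 0.0000 ≥ 0.0000 ✓

Information cannot be created by processing; the function f can only lose information about X.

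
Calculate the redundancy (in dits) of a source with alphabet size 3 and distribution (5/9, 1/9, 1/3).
0.0702 dits

Redundancy measures how far a source is from maximum entropy:
R = H_max - H(X)

Maximum entropy for 3 symbols: H_max = log_10(3) = 0.4771 dits
Actual entropy: H(X) = 0.4069 dits
Redundancy: R = 0.4771 - 0.4069 = 0.0702 dits

This redundancy represents potential for compression: the source could be compressed by 0.0702 dits per symbol.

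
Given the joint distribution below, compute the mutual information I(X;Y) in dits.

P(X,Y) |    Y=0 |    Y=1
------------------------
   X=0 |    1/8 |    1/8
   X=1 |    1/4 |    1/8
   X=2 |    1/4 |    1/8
0.0047 dits

Mutual information: I(X;Y) = H(X) + H(Y) - H(X,Y)

Marginals:
P(X) = (1/4, 3/8, 3/8), H(X) = 0.4700 dits
P(Y) = (5/8, 3/8), H(Y) = 0.2873 dits

Joint entropy: H(X,Y) = 0.7526 dits

I(X;Y) = 0.4700 + 0.2873 - 0.7526 = 0.0047 dits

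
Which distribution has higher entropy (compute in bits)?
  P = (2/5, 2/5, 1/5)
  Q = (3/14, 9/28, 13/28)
P

Computing entropies in bits:
H(P) = 1.5219
H(Q) = 1.5165

Distribution P has higher entropy.

Intuition: The distribution closer to uniform (more spread out) has higher entropy.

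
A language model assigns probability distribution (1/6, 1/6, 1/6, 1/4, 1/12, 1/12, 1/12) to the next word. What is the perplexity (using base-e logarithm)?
6.4474

Perplexity is e^H (or exp(H) for natural log).

First, H = -Σ p log p = 1.8637 nats
Perplexity = e^1.8637 = 6.4474

Interpretation: The model's uncertainty is equivalent to choosing uniformly among 6.4 options.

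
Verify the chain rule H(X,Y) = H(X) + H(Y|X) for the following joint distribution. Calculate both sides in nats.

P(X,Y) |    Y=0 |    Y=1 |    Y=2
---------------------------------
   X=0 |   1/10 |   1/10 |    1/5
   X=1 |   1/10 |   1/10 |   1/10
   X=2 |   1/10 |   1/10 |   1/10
H(X,Y) = 2.1640, H(X) = 1.0889, H(Y|X) = 1.0751 (all in nats)

Chain rule: H(X,Y) = H(X) + H(Y|X)

Left side — joint entropy directly:
H(X,Y) = -Σ p(x,y) log p(x,y) = 2.1640 nats

Right side — compute H(Y|X) from the conditional distributions:
P(X) = (2/5, 3/10, 3/10), so H(X) = 1.0889 nats
H(Y|X) = Σ_x P(X=x) · H(Y|X=x):
  P(Y|X=0) = (1/4, 1/4, 1/2), H(Y|X=0) = 1.0397, weight P(X=0) = 2/5
  P(Y|X=1) = (1/3, 1/3, 1/3), H(Y|X=1) = 1.0986, weight P(X=1) = 3/10
  P(Y|X=2) = (1/3, 1/3, 1/3), H(Y|X=2) = 1.0986, weight P(X=2) = 3/10
H(Y|X) = 1.0751 nats

H(X) + H(Y|X) = 1.0889 + 1.0751 = 2.1640 nats

Both sides equal 2.1640 nats. ✓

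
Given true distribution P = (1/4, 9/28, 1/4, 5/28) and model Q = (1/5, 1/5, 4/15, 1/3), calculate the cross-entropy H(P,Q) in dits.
0.6281 dits

Cross-entropy: H(P,Q) = -Σ p(x) log q(x)

Alternatively: H(P,Q) = H(P) + D_KL(P||Q)
H(P) = 0.5931 dits
D_KL(P||Q) = 0.0350 dits

H(P,Q) = 0.5931 + 0.0350 = 0.6281 dits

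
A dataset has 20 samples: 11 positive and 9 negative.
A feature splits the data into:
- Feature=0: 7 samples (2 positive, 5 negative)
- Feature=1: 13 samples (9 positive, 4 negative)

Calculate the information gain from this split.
0.1119 bits

Information Gain = H(Y) - H(Y|Feature)

Before split:
P(positive) = 11/20 = 0.5500
H(Y) = 0.9928 bits

After split:
Feature=0: H = 0.8631 bits (weight = 7/20)
Feature=1: H = 0.8905 bits (weight = 13/20)
H(Y|Feature) = (7/20)×0.8631 + (13/20)×0.8905 = 0.8809 bits

Information Gain = 0.9928 - 0.8809 = 0.1119 bits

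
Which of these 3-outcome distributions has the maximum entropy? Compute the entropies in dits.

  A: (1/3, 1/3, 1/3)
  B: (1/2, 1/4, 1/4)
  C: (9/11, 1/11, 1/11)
A

For a discrete distribution over n outcomes, entropy is maximized by the uniform distribution.

Computing entropies:
H(A) = 0.4771 dits
H(B) = 0.4515 dits
H(C) = 0.2606 dits

The uniform distribution (where all probabilities equal 1/3) achieves the maximum entropy of log_10(3) = 0.4771 dits.

Distribution A has the highest entropy.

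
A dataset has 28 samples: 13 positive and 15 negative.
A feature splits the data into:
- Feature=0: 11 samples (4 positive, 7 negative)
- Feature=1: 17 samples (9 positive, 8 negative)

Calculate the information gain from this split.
0.0192 bits

Information Gain = H(Y) - H(Y|Feature)

Before split:
P(positive) = 13/28 = 0.4643
H(Y) = 0.9963 bits

After split:
Feature=0: H = 0.9457 bits (weight = 11/28)
Feature=1: H = 0.9975 bits (weight = 17/28)
H(Y|Feature) = (11/28)×0.9457 + (17/28)×0.9975 = 0.9771 bits

Information Gain = 0.9963 - 0.9771 = 0.0192 bits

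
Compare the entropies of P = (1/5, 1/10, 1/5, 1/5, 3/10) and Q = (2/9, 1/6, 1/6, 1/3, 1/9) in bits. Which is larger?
P

Computing entropies in bits:
H(P) = 2.2464
H(Q) = 2.2244

Distribution P has higher entropy.

Intuition: The distribution closer to uniform (more spread out) has higher entropy.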